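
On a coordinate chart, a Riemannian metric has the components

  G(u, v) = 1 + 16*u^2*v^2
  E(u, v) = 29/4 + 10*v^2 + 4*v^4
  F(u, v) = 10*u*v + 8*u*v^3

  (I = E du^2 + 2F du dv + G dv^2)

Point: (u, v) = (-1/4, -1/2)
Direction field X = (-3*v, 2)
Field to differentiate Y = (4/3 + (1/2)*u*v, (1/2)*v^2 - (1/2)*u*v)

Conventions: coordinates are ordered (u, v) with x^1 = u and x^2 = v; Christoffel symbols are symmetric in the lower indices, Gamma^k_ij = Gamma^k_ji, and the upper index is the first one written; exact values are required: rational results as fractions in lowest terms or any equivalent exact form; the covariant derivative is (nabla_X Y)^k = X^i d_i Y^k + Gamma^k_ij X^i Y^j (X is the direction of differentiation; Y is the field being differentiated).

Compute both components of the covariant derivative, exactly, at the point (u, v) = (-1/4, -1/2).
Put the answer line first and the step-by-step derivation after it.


Answer: (nabla_X Y)^u = -771/328, (nabla_X Y)^v = -163/246

E = 10, F = 3/2, G = 5/4 at the point
E_u = 0, E_v = -12, F_u = -6, F_v = -4, G_u = -2, G_v = -1
EG - F^2 = 41/4;  g^inv = (4/41) * [[5/4, -3/2], [-3/2, 10]]
first-kind symbols [ij,l] = (1/2)(d_i g_jl + d_j g_il - d_l g_ij): [uu,u] = E_u/2 = 0, [uu,v] = F_u - E_v/2 = 0, [uv,u] = E_v/2 = -6, [uv,v] = G_u/2 = -1, [vv,u] = F_v - G_u/2 = -3, [vv,v] = G_v/2 = -1/2
Gamma^u_ij = (G*[ij,u] - F*[ij,v])/(EG - F^2), Gamma^v_ij = (E*[ij,v] - F*[ij,u])/(EG - F^2)
Gamma_uuu = 0, Gamma_uuv = -24/41, Gamma_uvv = -12/41, Gamma_vuu = 0, Gamma_vuv = -4/41, Gamma_vvv = -2/41
X = (3/2, 2), Y = (67/48, 1/16) at the point


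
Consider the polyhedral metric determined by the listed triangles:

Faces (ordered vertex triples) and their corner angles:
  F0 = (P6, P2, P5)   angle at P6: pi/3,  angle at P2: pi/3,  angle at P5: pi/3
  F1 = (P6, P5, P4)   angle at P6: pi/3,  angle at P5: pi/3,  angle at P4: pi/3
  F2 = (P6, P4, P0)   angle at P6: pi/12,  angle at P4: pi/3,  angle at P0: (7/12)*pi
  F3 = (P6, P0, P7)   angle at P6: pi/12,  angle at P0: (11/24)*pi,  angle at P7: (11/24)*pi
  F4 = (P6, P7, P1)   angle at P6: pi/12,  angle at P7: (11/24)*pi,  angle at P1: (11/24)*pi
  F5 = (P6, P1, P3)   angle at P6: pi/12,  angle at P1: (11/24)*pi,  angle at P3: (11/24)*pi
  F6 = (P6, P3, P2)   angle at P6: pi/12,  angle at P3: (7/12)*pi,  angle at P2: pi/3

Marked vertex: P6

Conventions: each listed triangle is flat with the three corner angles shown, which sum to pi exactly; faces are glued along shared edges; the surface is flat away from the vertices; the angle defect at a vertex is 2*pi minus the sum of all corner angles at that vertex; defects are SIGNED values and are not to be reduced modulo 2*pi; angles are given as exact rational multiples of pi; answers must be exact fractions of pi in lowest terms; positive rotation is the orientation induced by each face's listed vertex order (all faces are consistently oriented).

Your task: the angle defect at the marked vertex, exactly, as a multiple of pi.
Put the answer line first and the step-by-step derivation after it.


Answer: defect(P6) = (11/12)*pi

Sum of corner angles at P6: (13/12)*pi
defect = 2*pi - (13/12)*pi


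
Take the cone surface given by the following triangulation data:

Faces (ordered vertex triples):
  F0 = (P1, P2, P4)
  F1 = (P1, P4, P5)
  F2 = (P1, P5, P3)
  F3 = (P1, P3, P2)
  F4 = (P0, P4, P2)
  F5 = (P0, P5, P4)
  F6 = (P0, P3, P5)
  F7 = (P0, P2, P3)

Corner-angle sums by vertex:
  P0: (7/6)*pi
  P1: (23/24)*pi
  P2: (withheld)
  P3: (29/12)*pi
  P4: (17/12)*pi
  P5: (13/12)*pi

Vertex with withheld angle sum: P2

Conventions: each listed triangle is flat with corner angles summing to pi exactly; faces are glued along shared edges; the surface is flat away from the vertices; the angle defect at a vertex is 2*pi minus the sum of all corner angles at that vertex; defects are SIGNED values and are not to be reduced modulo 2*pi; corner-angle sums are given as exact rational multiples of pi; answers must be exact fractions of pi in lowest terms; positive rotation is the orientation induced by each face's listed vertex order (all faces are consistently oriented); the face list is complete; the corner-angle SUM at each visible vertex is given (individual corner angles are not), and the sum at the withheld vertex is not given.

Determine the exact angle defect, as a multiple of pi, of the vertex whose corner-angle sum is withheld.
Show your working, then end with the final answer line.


V = 6, E = 12, F = 8; chi = V - E + F = 2
Gauss-Bonnet: total defect = 2*pi*chi = 4*pi; visible defects sum to (71/24)*pi

Answer: defect(P2) = (25/24)*pi


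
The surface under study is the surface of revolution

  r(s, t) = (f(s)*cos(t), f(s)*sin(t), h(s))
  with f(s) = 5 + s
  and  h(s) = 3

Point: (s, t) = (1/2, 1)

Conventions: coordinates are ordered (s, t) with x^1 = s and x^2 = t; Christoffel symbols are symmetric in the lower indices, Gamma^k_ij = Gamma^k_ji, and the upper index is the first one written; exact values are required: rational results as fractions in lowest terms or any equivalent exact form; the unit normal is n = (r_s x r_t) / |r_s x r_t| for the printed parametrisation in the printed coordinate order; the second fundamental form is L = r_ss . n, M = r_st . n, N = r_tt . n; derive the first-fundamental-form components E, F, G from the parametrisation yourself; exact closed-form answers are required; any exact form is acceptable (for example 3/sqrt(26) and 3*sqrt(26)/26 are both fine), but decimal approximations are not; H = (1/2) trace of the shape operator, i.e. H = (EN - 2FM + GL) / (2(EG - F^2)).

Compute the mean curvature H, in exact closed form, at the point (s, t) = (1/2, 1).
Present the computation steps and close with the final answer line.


f = 11/2, f' = 1, f'' = 0, h' = 0, h'' = 0
E = 1, F = 0, G = 121/4; answer radicand W^2 = 1
unnormalised second-form numerators: l = 0, m = 0, n = 0; L = l/sqrt(1), and similarly M = m/sqrt(W^2), N = n/sqrt(W^2)
H = (E*n - 2*F*m + G*l) / (2*(EG - F^2)*sqrt(W^2)); E*n - 2*F*m + G*l = 0, EG - F^2 = 121/4, so H = (0)/sqrt(1)

Answer: H = 0


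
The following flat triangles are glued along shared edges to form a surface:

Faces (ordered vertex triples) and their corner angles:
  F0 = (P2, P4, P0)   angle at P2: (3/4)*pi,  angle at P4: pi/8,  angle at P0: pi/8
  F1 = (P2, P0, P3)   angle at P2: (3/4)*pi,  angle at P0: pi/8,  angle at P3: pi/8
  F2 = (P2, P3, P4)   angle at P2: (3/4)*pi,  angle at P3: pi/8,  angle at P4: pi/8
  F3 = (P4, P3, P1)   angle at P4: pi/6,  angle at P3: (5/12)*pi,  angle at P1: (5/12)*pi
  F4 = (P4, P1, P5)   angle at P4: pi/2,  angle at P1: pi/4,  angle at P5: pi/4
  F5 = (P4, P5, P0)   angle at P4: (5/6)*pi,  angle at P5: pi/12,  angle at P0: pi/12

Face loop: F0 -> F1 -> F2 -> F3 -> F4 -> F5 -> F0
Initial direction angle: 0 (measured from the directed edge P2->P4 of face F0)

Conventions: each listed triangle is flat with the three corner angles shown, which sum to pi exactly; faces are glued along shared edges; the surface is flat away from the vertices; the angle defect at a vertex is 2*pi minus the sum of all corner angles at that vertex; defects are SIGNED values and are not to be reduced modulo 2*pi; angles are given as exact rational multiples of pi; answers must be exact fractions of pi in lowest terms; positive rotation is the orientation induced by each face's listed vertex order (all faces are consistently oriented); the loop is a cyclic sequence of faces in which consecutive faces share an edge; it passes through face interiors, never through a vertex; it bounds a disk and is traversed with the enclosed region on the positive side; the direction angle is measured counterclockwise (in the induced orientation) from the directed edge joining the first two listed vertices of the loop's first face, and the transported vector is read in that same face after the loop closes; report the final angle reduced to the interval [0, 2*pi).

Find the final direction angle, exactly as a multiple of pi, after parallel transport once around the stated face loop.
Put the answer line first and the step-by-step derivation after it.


Answer: final direction angle = 0

enclosed vertex P2: corner angles sum to (9/4)*pi, defect = 2*pi - (9/4)*pi = -pi/4
enclosed vertex P4: corner angles sum to (7/4)*pi, defect = 2*pi - (7/4)*pi = pi/4
transport around the loop rotates by the sum of enclosed defects; add to the initial angle mod 2*pi
final angle = 0 + 0 = 0 (mod 2*pi)


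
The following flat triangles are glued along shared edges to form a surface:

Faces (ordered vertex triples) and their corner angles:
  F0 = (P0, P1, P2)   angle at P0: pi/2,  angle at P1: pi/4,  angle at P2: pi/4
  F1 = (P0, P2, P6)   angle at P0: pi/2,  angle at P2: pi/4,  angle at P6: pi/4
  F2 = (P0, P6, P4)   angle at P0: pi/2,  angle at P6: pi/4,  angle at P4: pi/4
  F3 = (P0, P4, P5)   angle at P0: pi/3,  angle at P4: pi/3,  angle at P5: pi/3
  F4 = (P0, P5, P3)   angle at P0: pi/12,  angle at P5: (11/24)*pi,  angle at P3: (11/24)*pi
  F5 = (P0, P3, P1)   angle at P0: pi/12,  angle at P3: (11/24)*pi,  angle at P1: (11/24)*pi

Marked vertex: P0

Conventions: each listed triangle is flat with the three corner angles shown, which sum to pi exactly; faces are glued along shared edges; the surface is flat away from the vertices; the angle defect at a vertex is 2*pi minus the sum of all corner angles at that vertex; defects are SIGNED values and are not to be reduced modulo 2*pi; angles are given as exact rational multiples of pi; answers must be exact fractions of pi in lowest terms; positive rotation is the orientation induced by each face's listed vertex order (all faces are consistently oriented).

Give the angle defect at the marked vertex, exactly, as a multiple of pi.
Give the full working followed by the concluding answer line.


Sum of corner angles at P0: 2*pi
defect = 2*pi - 2*pi

Answer: defect(P0) = 0


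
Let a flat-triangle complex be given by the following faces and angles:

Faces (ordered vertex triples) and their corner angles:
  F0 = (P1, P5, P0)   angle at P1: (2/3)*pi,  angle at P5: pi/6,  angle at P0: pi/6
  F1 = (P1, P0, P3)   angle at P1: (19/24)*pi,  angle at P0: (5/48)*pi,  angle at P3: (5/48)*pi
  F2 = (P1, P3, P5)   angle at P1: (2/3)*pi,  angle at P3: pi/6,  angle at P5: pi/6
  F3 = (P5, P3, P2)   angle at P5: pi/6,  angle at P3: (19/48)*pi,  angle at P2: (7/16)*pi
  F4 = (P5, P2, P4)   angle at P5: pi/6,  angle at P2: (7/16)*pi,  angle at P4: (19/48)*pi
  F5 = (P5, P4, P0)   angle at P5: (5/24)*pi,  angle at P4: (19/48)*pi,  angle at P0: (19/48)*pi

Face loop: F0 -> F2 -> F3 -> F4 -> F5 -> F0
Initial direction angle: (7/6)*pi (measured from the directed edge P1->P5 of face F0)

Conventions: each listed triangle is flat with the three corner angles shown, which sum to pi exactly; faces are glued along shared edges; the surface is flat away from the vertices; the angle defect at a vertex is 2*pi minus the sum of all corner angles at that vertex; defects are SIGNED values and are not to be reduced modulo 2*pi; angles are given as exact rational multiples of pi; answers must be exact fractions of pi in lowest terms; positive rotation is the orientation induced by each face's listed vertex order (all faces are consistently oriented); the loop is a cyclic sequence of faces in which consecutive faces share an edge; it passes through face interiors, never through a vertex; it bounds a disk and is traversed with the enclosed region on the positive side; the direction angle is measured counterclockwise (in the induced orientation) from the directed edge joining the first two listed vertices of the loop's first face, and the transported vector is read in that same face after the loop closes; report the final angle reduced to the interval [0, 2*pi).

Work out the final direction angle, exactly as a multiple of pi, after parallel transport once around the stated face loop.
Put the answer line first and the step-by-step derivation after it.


Answer: final direction angle = (7/24)*pi

enclosed vertex P5: corner angles sum to (7/8)*pi, defect = 2*pi - (7/8)*pi = (9/8)*pi
the final direction is the initial angle plus the enclosed defects, taken mod 2*pi in the induced orientation
final angle = (7/6)*pi + (9/8)*pi = (7/24)*pi (mod 2*pi)


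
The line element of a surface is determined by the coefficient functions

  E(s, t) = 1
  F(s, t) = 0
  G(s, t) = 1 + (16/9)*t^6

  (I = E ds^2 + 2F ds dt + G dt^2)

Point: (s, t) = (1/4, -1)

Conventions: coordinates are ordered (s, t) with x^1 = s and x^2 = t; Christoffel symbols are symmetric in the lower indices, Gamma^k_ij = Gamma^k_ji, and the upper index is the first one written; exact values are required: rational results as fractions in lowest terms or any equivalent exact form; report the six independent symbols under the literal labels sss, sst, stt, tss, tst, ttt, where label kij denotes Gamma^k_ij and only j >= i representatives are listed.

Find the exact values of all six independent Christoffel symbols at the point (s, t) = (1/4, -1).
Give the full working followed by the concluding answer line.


E = 1, F = 0, G = 25/9 at the point
E_s = 0, E_t = 0, F_s = 0, F_t = 0, G_s = 0, G_t = -32/3
EG - F^2 = 25/9;  g^inv = (9/25) * [[25/9, 0], [0, 1]]
first-kind symbols [ij,l] = (1/2)(d_i g_jl + d_j g_il - d_l g_ij): [ss,s] = E_s/2 = 0, [ss,t] = F_s - E_t/2 = 0, [st,s] = E_t/2 = 0, [st,t] = G_s/2 = 0, [tt,s] = F_t - G_s/2 = 0, [tt,t] = G_t/2 = -16/3
Gamma^s_ij = (G*[ij,s] - F*[ij,t])/(EG - F^2), Gamma^t_ij = (E*[ij,t] - F*[ij,s])/(EG - F^2)

Answer: Gamma_sss = 0, Gamma_sst = 0, Gamma_stt = 0, Gamma_tss = 0, Gamma_tst = 0, Gamma_ttt = -48/25


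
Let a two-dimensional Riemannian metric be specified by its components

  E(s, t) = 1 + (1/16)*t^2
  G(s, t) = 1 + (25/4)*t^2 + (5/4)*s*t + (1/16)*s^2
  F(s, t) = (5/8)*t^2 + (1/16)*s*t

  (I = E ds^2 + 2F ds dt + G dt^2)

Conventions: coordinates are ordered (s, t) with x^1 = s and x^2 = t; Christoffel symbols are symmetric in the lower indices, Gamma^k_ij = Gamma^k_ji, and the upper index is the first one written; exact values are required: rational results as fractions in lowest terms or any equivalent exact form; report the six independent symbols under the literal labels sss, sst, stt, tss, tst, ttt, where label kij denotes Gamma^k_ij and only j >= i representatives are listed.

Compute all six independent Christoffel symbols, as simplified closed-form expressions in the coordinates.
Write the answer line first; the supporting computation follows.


Answer: Gamma_sss = 0, Gamma_sst = t/(s^2 + 20*s*t + 101*t^2 + 16), Gamma_stt = 10*t/(s^2 + 20*s*t + 101*t^2 + 16), Gamma_tss = 0, Gamma_tst = (s + 10*t)/(s^2 + 20*s*t + 101*t^2 + 16), Gamma_ttt = (10*s + 100*t)/(s^2 + 20*s*t + 101*t^2 + 16)

E = 1 + (1/16)*t^2; F = (5/8)*t^2 + (1/16)*s*t; G = 1 + (25/4)*t^2 + (5/4)*s*t + (1/16)*s^2
Gamma^k_ij = (1/2) g^{kl} (d_i g_jl + d_j g_il - d_l g_ij), with g^inv = (1/(EG-F^2)) [[G, -F], [-F, E]]
first partials: E_s = 0, E_t = (1/8)*t, F_s = (1/16)*t, F_t = (5/4)*t + (1/16)*s, G_s = (5/4)*t + (1/8)*s, G_t = (25/2)*t + (5/4)*s
D = EG - F^2 = 1 + (101/16)*t^2 + (5/4)*s*t + (1/16)*s^2
expanded: Gamma^s_ss = (G E_s - 2F F_s + F E_t)/(2D), Gamma^s_st = (G E_t - F G_s)/(2D), Gamma^s_tt = (2G F_t - G G_s - F G_t)/(2D), Gamma^t_ss = (2E F_s - E E_t - F E_s)/(2D), Gamma^t_st = (E G_s - F E_t)/(2D), Gamma^t_tt = (E G_t - 2F F_t + F G_s)/(2D); substitute and cancel common factors


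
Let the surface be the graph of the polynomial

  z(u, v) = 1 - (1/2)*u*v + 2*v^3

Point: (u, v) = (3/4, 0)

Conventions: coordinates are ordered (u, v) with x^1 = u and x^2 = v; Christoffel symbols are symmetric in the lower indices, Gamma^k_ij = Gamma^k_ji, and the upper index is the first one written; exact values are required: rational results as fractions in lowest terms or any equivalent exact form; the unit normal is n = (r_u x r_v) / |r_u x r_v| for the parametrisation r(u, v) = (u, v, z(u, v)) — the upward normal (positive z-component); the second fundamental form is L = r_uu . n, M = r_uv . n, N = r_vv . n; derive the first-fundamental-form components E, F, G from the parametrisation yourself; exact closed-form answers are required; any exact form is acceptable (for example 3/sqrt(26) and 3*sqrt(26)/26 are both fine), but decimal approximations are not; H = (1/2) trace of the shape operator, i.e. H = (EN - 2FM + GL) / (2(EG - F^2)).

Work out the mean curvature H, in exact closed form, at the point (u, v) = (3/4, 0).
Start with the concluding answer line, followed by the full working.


Answer: H = 0

z_u = 0, z_v = -3/8, z_uu = 0, z_uv = -1/2, z_vv = 0
E = 1, F = 0, G = 73/64; answer radicand W^2 = 73/64
unnormalised second-form numerators: l = 0, m = -1/2, n = 0; L = l/sqrt(73/64), and similarly M = m/sqrt(W^2), N = n/sqrt(W^2)
H = (E*n - 2*F*m + G*l) / (2*(EG - F^2)*sqrt(W^2)); E*n - 2*F*m + G*l = 0, EG - F^2 = 73/64, so H = (0)/sqrt(73/64)


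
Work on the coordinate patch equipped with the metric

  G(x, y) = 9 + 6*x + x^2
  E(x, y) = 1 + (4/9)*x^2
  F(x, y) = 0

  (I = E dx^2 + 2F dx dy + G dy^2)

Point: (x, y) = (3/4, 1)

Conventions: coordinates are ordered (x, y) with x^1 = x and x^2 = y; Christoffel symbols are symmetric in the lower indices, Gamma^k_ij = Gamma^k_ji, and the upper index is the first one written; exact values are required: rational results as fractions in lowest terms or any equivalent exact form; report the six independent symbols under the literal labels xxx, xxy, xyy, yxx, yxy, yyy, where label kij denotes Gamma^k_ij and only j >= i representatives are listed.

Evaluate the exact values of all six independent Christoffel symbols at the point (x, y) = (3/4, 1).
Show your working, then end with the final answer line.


E = 5/4, F = 0, G = 225/16 at the point
E_x = 2/3, E_y = 0, F_x = 0, F_y = 0, G_x = 15/2, G_y = 0
EG - F^2 = 1125/64;  g^inv = (64/1125) * [[225/16, 0], [0, 5/4]]
first-kind symbols [ij,l] = (1/2)(d_i g_jl + d_j g_il - d_l g_ij): [xx,x] = E_x/2 = 1/3, [xx,y] = F_x - E_y/2 = 0, [xy,x] = E_y/2 = 0, [xy,y] = G_x/2 = 15/4, [yy,x] = F_y - G_x/2 = -15/4, [yy,y] = G_y/2 = 0
Gamma^x_ij = (G*[ij,x] - F*[ij,y])/(EG - F^2), Gamma^y_ij = (E*[ij,y] - F*[ij,x])/(EG - F^2)

Answer: Gamma_xxx = 4/15, Gamma_xxy = 0, Gamma_xyy = -3, Gamma_yxx = 0, Gamma_yxy = 4/15, Gamma_yyy = 0


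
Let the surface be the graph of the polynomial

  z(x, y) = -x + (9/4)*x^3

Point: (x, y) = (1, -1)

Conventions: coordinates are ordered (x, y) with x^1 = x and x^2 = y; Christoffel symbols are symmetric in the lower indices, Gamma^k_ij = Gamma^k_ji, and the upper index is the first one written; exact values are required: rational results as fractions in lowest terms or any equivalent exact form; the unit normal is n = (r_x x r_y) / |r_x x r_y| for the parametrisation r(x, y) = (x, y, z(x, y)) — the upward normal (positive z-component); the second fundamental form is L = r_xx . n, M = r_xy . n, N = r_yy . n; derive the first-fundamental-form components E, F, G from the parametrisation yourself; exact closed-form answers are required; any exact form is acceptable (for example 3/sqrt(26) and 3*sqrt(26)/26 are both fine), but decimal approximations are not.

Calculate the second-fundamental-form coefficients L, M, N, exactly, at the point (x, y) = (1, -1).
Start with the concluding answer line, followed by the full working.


Answer: L = 54*sqrt(545)/545, M = 0, N = 0

z_x = 23/4, z_y = 0, z_xx = 27/2, z_xy = 0, z_yy = 0
E = 545/16, F = 0, G = 1; answer radicand W^2 = 545/16
unnormalised second-form numerators: l = 27/2, m = 0, n = 0; L = l/sqrt(545/16), and similarly M = m/sqrt(W^2), N = n/sqrt(W^2)


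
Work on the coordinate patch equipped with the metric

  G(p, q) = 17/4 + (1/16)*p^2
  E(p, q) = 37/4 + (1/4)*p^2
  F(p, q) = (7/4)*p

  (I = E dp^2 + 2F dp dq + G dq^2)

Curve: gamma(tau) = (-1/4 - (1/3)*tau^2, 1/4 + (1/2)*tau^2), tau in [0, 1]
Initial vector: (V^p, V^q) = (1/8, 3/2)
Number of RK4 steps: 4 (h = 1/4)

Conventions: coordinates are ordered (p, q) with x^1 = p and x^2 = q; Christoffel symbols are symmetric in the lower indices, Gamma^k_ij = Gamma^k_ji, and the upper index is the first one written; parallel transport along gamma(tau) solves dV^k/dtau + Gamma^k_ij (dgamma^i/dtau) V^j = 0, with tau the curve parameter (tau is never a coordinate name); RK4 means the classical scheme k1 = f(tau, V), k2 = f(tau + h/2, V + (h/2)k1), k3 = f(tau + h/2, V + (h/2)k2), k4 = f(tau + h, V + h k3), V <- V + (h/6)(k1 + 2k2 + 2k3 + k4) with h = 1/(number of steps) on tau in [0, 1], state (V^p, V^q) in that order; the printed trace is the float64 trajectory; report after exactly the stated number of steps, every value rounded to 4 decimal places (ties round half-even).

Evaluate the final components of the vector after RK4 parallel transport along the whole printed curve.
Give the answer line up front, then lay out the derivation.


Answer: V^p = 0.1235, V^q = 1.5141

gamma'(tau) = (-(2/3)*tau, tau); f(tau, V)^k = -Gamma^k_ij(gamma(tau)) gamma'^i(tau) V^j; h = 1/4; intermediate values shown to 6 dp
curve data and Christoffel symbols at the stage parameters:
  tau = 0.000000: gamma = (-0.250000, 0.250000), gamma' = (0.000000, 0.000000); Gamma_ppp = 0.012741, Gamma_ppq = -0.000174, Gamma_pqq = 0.001695, Gamma_qpp = 0.412697, Gamma_qpq = -0.003691, Gamma_qqq = 0.000174
  tau = 0.125000: gamma = (-0.255208, 0.257812), gamma' = (-0.083333, 0.125000); Gamma_ppp = 0.013008, Gamma_ppq = -0.000182, Gamma_pqq = 0.001730, Gamma_qpp = 0.412736, Gamma_qpq = -0.003769, Gamma_qqq = 0.000182
  tau = 0.250000: gamma = (-0.270833, 0.281250), gamma' = (-0.166667, 0.250000); Gamma_ppp = 0.013807, Gamma_ppq = -0.000205, Gamma_pqq = 0.001837, Gamma_qpp = 0.412859, Gamma_qpq = -0.004001, Gamma_qqq = 0.000205
  tau = 0.375000: gamma = (-0.296875, 0.320312), gamma' = (-0.250000, 0.375000); Gamma_ppp = 0.015141, Gamma_ppq = -0.000246, Gamma_pqq = 0.002015, Gamma_qpp = 0.413080, Gamma_qpq = -0.004390, Gamma_qqq = 0.000246
  tau = 0.500000: gamma = (-0.333333, 0.375000), gamma' = (-0.333333, 0.500000); Gamma_ppp = 0.017012, Gamma_ppq = -0.000310, Gamma_pqq = 0.002265, Gamma_qpp = 0.413424, Gamma_qpq = -0.004936, Gamma_qqq = 0.000310
  tau = 0.625000: gamma = (-0.380208, 0.445312), gamma' = (-0.416667, 0.625000); Gamma_ppp = 0.019422, Gamma_ppq = -0.000404, Gamma_pqq = 0.002588, Gamma_qpp = 0.413925, Gamma_qpq = -0.005643, Gamma_qqq = 0.000404
  tau = 0.750000: gamma = (-0.437500, 0.531250), gamma' = (-0.500000, 0.750000); Gamma_ppp = 0.022379, Gamma_ppq = -0.000536, Gamma_pqq = 0.002985, Gamma_qpp = 0.414629, Gamma_qpq = -0.006512, Gamma_qqq = 0.000536
  tau = 0.875000: gamma = (-0.505208, 0.632812), gamma' = (-0.583333, 0.875000); Gamma_ppp = 0.025889, Gamma_ppq = -0.000717, Gamma_pqq = 0.003458, Gamma_qpp = 0.415590, Gamma_qpq = -0.007550, Gamma_qqq = 0.000717
  tau = 1.000000: gamma = (-0.583333, 0.750000), gamma' = (-0.666667, 1.000000); Gamma_ppp = 0.029965, Gamma_ppq = -0.000958, Gamma_pqq = 0.004010, Gamma_qpp = 0.416876, Gamma_qpq = -0.008765, Gamma_qqq = 0.000958
step 0: V^p = 0.1250, V^q = 1.5000
step 1: k1 = (0.000000, 0.000000), k2 = (-0.000209, 0.003853), k3 = (-0.000209, 0.003852), k4 = (-0.000447, 0.007645); V <- V + (h/6)(k1 + 2k2 + 2k3 + k4): V^p = 0.1249, V^q = 1.5010
step 2: k1 = (-0.000447, 0.007645), k2 = (-0.000743, 0.011316), k3 = (-0.000743, 0.011312), k4 = (-0.001132, 0.014793); V <- V + (h/6)(k1 + 2k2 + 2k3 + k4): V^p = 0.1248, V^q = 1.5038
step 3: k1 = (-0.001132, 0.014793), k2 = (-0.001649, 0.018011), k3 = (-0.001650, 0.017999), k4 = (-0.002340, 0.020868); V <- V + (h/6)(k1 + 2k2 + 2k3 + k4): V^p = 0.1243, V^q = 1.5083
step 4: k1 = (-0.002340, 0.020867), k2 = (-0.003252, 0.023290), k3 = (-0.003255, 0.023260), k4 = (-0.004453, 0.025114); V <- V + (h/6)(k1 + 2k2 + 2k3 + k4): V^p = 0.1235, V^q = 1.5141


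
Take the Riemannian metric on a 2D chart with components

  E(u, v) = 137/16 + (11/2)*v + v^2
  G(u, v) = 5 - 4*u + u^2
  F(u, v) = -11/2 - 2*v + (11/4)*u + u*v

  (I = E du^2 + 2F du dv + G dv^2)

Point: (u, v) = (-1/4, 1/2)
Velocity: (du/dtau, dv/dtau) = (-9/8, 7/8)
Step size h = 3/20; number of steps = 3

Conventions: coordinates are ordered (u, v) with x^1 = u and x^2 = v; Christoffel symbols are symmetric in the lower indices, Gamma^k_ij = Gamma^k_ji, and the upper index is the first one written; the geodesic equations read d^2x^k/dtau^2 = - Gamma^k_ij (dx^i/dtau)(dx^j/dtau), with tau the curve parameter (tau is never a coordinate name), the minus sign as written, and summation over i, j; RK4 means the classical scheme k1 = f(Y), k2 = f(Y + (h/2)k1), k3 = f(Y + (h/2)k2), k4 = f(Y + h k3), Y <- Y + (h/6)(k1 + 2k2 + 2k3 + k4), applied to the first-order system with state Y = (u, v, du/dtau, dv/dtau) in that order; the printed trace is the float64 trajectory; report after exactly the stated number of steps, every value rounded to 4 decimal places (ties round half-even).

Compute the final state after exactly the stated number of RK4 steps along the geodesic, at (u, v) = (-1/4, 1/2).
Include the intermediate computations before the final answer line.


f(Y) = (du/dtau, dv/dtau, -Gamma^u_ij Y'^i Y'^j, -Gamma^v_ij Y'^i Y'^j) with the Gammas evaluated at the stage position; h = 0.150000; intermediate values shown to 6 dp
step 0: u = -0.2500, v = 0.5000, du/dtau = -1.1250, dv/dtau = 0.8750
step 1:
  k1: at (u, v) = (-0.250000, 0.500000), (du/dtau, dv/dtau) = (-1.125000, 0.875000); Gamma_uuu = 0.000000, Gamma_uuv = 0.195489, Gamma_uvv = 0.000000, Gamma_vuu = 0.000000, Gamma_vuv = -0.135338, Gamma_vvv = 0.000000; k1 = (-1.125000, 0.875000, 0.384868, -0.266447)
  k2: at (u, v) = (-0.334375, 0.565625), (du/dtau, dv/dtau) = (-1.096135, 0.855016); Gamma_uuu = 0.000000, Gamma_uuv = 0.190087, Gamma_uvv = 0.000000, Gamma_vuu = 0.000000, Gamma_vuv = -0.133831, Gamma_vvv = 0.000000; k2 = (-1.096135, 0.855016, 0.356304, -0.250857)
  k3: at (u, v) = (-0.332210, 0.564126), (du/dtau, dv/dtau) = (-1.098277, 0.856186); Gamma_uuu = 0.000000, Gamma_uuv = 0.190220, Gamma_uvv = 0.000000, Gamma_vuu = 0.000000, Gamma_vuv = -0.133861, Gamma_vvv = 0.000000; k3 = (-1.098277, 0.856186, 0.357738, -0.251747)
  k4: at (u, v) = (-0.414742, 0.628428), (du/dtau, dv/dtau) = (-1.071339, 0.837238); Gamma_uuu = 0.000000, Gamma_uuv = 0.185173, Gamma_uvv = 0.000000, Gamma_vuu = 0.000000, Gamma_vuv = -0.132353, Gamma_vvv = 0.000000; k4 = (-1.071339, 0.837238, 0.332187, -0.237432)
  Y <- Y + (h/6)(k1 + 2k2 + 2k3 + k4): u = -0.4146, v = 0.6284, du/dtau = -1.0714, dv/dtau = 0.8373
step 2:
  k1: at (u, v) = (-0.414629, 0.628366), (du/dtau, dv/dtau) = (-1.071372, 0.837273); Gamma_uuu = 0.000000, Gamma_uuv = 0.185179, Gamma_uvv = 0.000000, Gamma_vuu = 0.000000, Gamma_vuv = -0.132353, Gamma_vvv = 0.000000; k1 = (-1.071372, 0.837273, 0.332222, -0.237450)
  k2: at (u, v) = (-0.494982, 0.691162), (du/dtau, dv/dtau) = (-1.046455, 0.819464); Gamma_uuu = 0.000000, Gamma_uuv = 0.180482, Gamma_uvv = 0.000000, Gamma_vuu = 0.000000, Gamma_vuv = -0.130857, Gamma_vvv = 0.000000; k2 = (-1.046455, 0.819464, 0.309538, -0.224428)
  k3: at (u, v) = (-0.493113, 0.689826), (du/dtau, dv/dtau) = (-1.048156, 0.820441); Gamma_uuu = 0.000000, Gamma_uuv = 0.180587, Gamma_uvv = 0.000000, Gamma_vuu = 0.000000, Gamma_vuv = -0.130886, Gamma_vvv = 0.000000; k3 = (-1.048156, 0.820441, 0.310592, -0.225110)
  k4: at (u, v) = (-0.571853, 0.751432), (du/dtau, dv/dtau) = (-1.024783, 0.803506); Gamma_uuu = 0.000000, Gamma_uuv = 0.176178, Gamma_uvv = 0.000000, Gamma_vuu = 0.000000, Gamma_vuv = -0.129405, Gamma_vvv = 0.000000; k4 = (-1.024783, 0.803506, 0.290136, -0.213109)
  Y <- Y + (h/6)(k1 + 2k2 + 2k3 + k4): u = -0.5718, v = 0.7514, du/dtau = -1.0248, dv/dtau = 0.8035
step 3:
  k1: at (u, v) = (-0.571763, 0.751381), (du/dtau, dv/dtau) = (-1.024806, 0.803532); Gamma_uuu = 0.000000, Gamma_uuv = 0.176182, Gamma_uvv = 0.000000, Gamma_vuu = 0.000000, Gamma_vuv = -0.129406, Gamma_vvv = 0.000000; k1 = (-1.024806, 0.803532, 0.290160, -0.213122)
  k2: at (u, v) = (-0.648624, 0.811646), (du/dtau, dv/dtau) = (-1.003044, 0.787548); Gamma_uuu = 0.000000, Gamma_uuv = 0.172056, Gamma_uvv = 0.000000, Gamma_vuu = 0.000000, Gamma_vuv = -0.127950, Gamma_vvv = 0.000000; k2 = (-1.003044, 0.787548, 0.271829, -0.202146)
  k3: at (u, v) = (-0.646992, 0.810447), (du/dtau, dv/dtau) = (-1.004419, 0.788371); Gamma_uuu = 0.000000, Gamma_uuv = 0.172141, Gamma_uvv = 0.000000, Gamma_vuu = 0.000000, Gamma_vuv = -0.127977, Gamma_vvv = 0.000000; k3 = (-1.004419, 0.788371, 0.272621, -0.202678)
  k4: at (u, v) = (-0.722426, 0.869636), (du/dtau, dv/dtau) = (-0.983913, 0.773130); Gamma_uuu = 0.000000, Gamma_uuv = 0.168251, Gamma_uvv = 0.000000, Gamma_vuu = 0.000000, Gamma_vuv = -0.126546, Gamma_vvv = 0.000000; k4 = (-0.983913, 0.773130, 0.255974, -0.192525)
  Y <- Y + (h/6)(k1 + 2k2 + 2k3 + k4): u = -0.7224, v = 0.8696, du/dtau = -0.9839, dv/dtau = 0.7731

Answer: u = -0.7224, v = 0.8696, du/dtau = -0.9839, dv/dtau = 0.7731


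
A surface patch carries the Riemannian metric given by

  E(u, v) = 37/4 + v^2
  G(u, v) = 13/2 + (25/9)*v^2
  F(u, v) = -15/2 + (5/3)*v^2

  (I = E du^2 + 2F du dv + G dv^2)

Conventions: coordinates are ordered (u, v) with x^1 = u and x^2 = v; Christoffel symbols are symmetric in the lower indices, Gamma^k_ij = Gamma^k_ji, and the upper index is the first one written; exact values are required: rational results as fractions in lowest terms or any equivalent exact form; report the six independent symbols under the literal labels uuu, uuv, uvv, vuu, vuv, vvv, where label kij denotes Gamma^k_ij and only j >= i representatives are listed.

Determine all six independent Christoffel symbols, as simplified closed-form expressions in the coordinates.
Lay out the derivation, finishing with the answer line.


E = 37/4 + v^2; F = -15/2 + (5/3)*v^2; G = 13/2 + (25/9)*v^2
Gamma^k_ij = (1/2) g^{kl} (d_i g_jl + d_j g_il - d_l g_ij), with g^inv = (1/(EG-F^2)) [[G, -F], [-F, E]]
first partials: E_u = 0, E_v = 2*v, F_u = 0, F_v = (10/3)*v, G_u = 0, G_v = (50/9)*v
D = EG - F^2 = 31/8 + (2059/36)*v^2
expanded: Gamma^u_uu = (G E_u - 2F F_u + F E_v)/(2D), Gamma^u_uv = (G E_v - F G_u)/(2D), Gamma^u_vv = (2G F_v - G G_u - F G_v)/(2D), Gamma^v_uu = (2E F_u - E E_v - F E_u)/(2D), Gamma^v_uv = (E G_u - F E_v)/(2D), Gamma^v_vv = (E G_v - 2F F_v + F G_u)/(2D); substitute and cancel common factors

Answer: Gamma_uuu = (120*v^3 - 540*v)/(4118*v^2 + 279), Gamma_uuv = (200*v^3 + 468*v)/(4118*v^2 + 279), Gamma_uvv = (1000*v^3 + 9180*v)/(12354*v^2 + 837), Gamma_vuu = (-72*v^3 - 666*v)/(4118*v^2 + 279), Gamma_vuv = (-120*v^3 + 540*v)/(4118*v^2 + 279), Gamma_vvv = (-200*v^3 + 3650*v)/(4118*v^2 + 279)


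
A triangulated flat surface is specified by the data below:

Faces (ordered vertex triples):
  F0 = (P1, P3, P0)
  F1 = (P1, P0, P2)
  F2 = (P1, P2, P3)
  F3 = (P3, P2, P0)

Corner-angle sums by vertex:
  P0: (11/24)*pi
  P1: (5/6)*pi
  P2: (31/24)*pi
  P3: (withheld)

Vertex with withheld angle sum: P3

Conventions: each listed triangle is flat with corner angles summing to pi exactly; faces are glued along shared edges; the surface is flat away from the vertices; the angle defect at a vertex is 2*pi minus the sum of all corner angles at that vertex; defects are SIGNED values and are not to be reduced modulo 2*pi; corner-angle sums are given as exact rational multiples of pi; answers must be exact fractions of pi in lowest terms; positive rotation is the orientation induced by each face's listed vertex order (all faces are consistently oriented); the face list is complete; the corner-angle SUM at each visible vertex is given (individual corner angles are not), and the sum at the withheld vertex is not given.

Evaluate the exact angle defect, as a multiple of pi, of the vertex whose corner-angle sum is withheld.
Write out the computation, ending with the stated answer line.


V = 4, E = 6, F = 4; chi = V - E + F = 2
Gauss-Bonnet: total defect = 2*pi*chi = 4*pi; visible defects sum to (41/12)*pi

Answer: defect(P3) = (7/12)*pi


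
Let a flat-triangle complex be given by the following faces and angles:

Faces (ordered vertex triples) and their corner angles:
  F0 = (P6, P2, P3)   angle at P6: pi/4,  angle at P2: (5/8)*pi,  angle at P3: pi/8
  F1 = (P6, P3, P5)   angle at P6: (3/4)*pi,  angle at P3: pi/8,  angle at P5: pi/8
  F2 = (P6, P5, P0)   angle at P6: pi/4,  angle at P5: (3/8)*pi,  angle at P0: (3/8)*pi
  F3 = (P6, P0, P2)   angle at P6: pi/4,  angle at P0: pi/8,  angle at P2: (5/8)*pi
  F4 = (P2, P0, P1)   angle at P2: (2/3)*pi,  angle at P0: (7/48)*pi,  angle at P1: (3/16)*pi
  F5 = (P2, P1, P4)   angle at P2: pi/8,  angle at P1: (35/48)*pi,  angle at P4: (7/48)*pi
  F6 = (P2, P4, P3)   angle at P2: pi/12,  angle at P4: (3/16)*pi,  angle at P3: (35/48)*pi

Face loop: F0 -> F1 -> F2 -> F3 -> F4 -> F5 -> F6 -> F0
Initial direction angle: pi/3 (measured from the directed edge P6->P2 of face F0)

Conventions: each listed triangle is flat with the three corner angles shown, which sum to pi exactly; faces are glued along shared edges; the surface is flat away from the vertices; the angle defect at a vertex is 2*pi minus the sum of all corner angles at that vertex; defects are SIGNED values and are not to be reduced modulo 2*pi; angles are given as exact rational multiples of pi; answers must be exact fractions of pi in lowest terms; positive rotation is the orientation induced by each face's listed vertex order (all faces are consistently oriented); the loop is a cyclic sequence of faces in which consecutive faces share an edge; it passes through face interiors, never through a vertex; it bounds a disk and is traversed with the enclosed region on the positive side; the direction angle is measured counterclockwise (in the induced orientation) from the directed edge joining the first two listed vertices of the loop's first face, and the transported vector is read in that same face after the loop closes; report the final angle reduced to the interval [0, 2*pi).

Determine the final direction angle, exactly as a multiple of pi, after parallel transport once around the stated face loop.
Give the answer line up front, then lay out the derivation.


Answer: final direction angle = (17/24)*pi

enclosed vertex P2: corner angles sum to (17/8)*pi, defect = 2*pi - (17/8)*pi = -pi/8
enclosed vertex P6: corner angles sum to (3/2)*pi, defect = 2*pi - (3/2)*pi = pi/2
by Gauss-Bonnet the loop rotates the vector by the enclosed defect sum (positive orientation, mod 2*pi)
final angle = pi/3 + (3/8)*pi = (17/24)*pi (mod 2*pi)


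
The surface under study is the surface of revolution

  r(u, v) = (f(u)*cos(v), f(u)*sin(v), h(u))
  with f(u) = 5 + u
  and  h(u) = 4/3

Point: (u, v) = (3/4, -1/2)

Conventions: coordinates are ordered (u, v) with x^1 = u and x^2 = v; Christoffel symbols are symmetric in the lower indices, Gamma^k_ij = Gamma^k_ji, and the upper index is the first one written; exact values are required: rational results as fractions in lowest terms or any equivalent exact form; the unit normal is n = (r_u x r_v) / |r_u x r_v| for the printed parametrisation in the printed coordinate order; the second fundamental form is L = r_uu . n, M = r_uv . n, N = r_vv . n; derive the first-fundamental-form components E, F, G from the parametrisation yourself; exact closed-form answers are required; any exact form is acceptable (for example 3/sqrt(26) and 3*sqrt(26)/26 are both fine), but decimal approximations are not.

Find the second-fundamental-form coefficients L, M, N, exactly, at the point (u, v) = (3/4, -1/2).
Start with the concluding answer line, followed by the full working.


Answer: L = 0, M = 0, N = 0

f = 23/4, f' = 1, f'' = 0, h' = 0, h'' = 0
E = 1, F = 0, G = 529/16; answer radicand W^2 = 1
unnormalised second-form numerators: l = 0, m = 0, n = 0; L = l/sqrt(1), and similarly M = m/sqrt(W^2), N = n/sqrt(W^2)


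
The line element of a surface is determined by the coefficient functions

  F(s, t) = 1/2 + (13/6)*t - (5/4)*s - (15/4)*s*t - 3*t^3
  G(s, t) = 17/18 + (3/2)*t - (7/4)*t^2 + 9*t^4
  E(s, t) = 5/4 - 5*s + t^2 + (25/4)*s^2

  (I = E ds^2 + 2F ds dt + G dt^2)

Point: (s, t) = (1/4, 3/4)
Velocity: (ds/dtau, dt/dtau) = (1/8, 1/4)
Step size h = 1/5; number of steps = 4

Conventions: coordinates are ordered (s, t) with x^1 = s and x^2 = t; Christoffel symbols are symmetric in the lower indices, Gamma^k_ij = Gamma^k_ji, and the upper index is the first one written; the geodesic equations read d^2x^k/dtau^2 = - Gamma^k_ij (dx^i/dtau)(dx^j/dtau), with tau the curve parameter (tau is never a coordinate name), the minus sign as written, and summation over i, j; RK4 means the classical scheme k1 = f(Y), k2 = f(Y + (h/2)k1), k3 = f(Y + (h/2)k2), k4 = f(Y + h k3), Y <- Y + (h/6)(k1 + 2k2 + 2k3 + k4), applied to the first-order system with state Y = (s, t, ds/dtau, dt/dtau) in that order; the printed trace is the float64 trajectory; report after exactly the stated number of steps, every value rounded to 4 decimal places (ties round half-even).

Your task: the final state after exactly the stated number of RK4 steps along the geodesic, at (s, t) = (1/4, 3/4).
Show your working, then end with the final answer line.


f(Y) = (ds/dtau, dt/dtau, -Gamma^s_ij Y'^i Y'^j, -Gamma^t_ij Y'^i Y'^j) with the Gammas evaluated at the stage position; h = 0.200000; intermediate values shown to 6 dp
step 0: s = 0.2500, t = 0.7500, ds/dtau = 0.1250, dt/dtau = 0.2500
step 1:
  k1: at (s, t) = (0.250000, 0.750000), (ds/dtau, dt/dtau) = (0.125000, 0.250000); Gamma_sss = -1.191978, Gamma_sst = 0.792044, Gamma_stt = -3.753208, Gamma_tss = -1.271064, Gamma_tst = 0.031468, Gamma_ttt = 1.638764; k1 = (0.125000, 0.250000, 0.203697, -0.084529)
  k2: at (s, t) = (0.262500, 0.775000), (ds/dtau, dt/dtau) = (0.145370, 0.241547); Gamma_sss = -1.281003, Gamma_sst = 0.818635, Gamma_stt = -3.872829, Gamma_tss = -1.237898, Gamma_tst = 0.058659, Gamma_ttt = 1.528950; k2 = (0.145370, 0.241547, 0.195540, -0.067166)
  k3: at (s, t) = (0.264537, 0.774155), (ds/dtau, dt/dtau) = (0.144554, 0.243283); Gamma_sss = -1.281861, Gamma_sst = 0.822574, Gamma_stt = -3.882085, Gamma_tss = -1.242272, Gamma_tst = 0.060060, Gamma_ttt = 1.522491; k3 = (0.144554, 0.243283, 0.198698, -0.068377)
  k4: at (s, t) = (0.278911, 0.798657), (ds/dtau, dt/dtau) = (0.164740, 0.236325); Gamma_sss = -1.371210, Gamma_sst = 0.858796, Gamma_stt = -4.025962, Gamma_tss = -1.216815, Gamma_tst = 0.088267, Gamma_ttt = 1.404090; k4 = (0.164740, 0.236325, 0.195191, -0.052267)
  Y <- Y + (h/6)(k1 + 2k2 + 2k3 + k4): s = 0.2790, t = 0.7985, ds/dtau = 0.1646, dt/dtau = 0.2364
step 2:
  k1: at (s, t) = (0.278986, 0.798533), (ds/dtau, dt/dtau) = (0.164579, 0.236404); Gamma_sss = -1.371014, Gamma_sst = 0.858924, Gamma_stt = -4.026091, Gamma_tss = -1.217143, Gamma_tst = 0.088273, Gamma_ttt = 1.404062; k1 = (0.164579, 0.236404, 0.195304, -0.052370)
  k2: at (s, t) = (0.295444, 0.822173), (ds/dtau, dt/dtau) = (0.184109, 0.231167); Gamma_sss = -1.461159, Gamma_sst = 0.906063, Gamma_stt = -4.198791, Gamma_tss = -1.200006, Gamma_tst = 0.118176, Gamma_ttt = 1.276256; k2 = (0.184109, 0.231167, 0.196779, -0.037584)
  k3: at (s, t) = (0.297397, 0.821650), (ds/dtau, dt/dtau) = (0.184257, 0.232645); Gamma_sss = -1.463462, Gamma_sst = 0.910590, Gamma_stt = -4.210265, Gamma_tss = -1.203787, Gamma_tst = 0.120035, Gamma_ttt = 1.268814; k3 = (0.184257, 0.232645, 0.199494, -0.038095)
  k4: at (s, t) = (0.315838, 0.845062), (ds/dtau, dt/dtau) = (0.204478, 0.228785); Gamma_sss = -1.557546, Gamma_sst = 0.970832, Gamma_stt = -4.420153, Gamma_tss = -1.193621, Gamma_tst = 0.153029, Gamma_ttt = 1.128481; k4 = (0.204478, 0.228785, 0.205651, -0.023479)
  Y <- Y + (h/6)(k1 + 2k2 + 2k3 + k4): s = 0.3158, t = 0.8450, ds/dtau = 0.2044, dt/dtau = 0.2288
step 3:
  k1: at (s, t) = (0.315846, 0.844960), (ds/dtau, dt/dtau) = (0.204362, 0.228830); Gamma_sss = -1.557312, Gamma_sst = 0.970792, Gamma_stt = -4.419841, Gamma_tss = -1.193796, Gamma_tst = 0.152989, Gamma_ttt = 1.128688; k1 = (0.204362, 0.228830, 0.205680, -0.023553)
  k2: at (s, t) = (0.336282, 0.867843), (ds/dtau, dt/dtau) = (0.224930, 0.226475); Gamma_sss = -1.655440, Gamma_sst = 1.045982, Gamma_stt = -4.672209, Gamma_tss = -1.190955, Gamma_tst = 0.189885, Gamma_ttt = 0.974424; k2 = (0.224930, 0.226475, 0.216830, -0.009070)
  k3: at (s, t) = (0.338339, 0.867607), (ds/dtau, dt/dtau) = (0.226045, 0.227923); Gamma_sss = -1.659303, Gamma_sst = 1.052122, Gamma_stt = -4.688322, Gamma_tss = -1.194663, Gamma_tst = 0.192539, Gamma_ttt = 0.964684; k3 = (0.226045, 0.227923, 0.219926, -0.008911)
  k4: at (s, t) = (0.361055, 0.890545), (ds/dtau, dt/dtau) = (0.248347, 0.227048); Gamma_sss = -1.764741, Gamma_sst = 1.147708, Gamma_stt = -4.999288, Gamma_tss = -1.198844, Gamma_tst = 0.235803, Gamma_ttt = 0.789480; k4 = (0.248347, 0.227048, 0.237129, 0.006650)
  Y <- Y + (h/6)(k1 + 2k2 + 2k3 + k4): s = 0.3610, t = 0.8904, ds/dtau = 0.2482, dt/dtau = 0.2271
step 4:
  k1: at (s, t) = (0.361001, 0.890449), (ds/dtau, dt/dtau) = (0.248240, 0.227068); Gamma_sss = -1.764391, Gamma_sst = 1.147423, Gamma_stt = -4.998286, Gamma_tss = -1.198890, Gamma_tst = 0.235677, Gamma_ttt = 0.790010; k1 = (0.248240, 0.227068, 0.237084, 0.006577)
  k2: at (s, t) = (0.385825, 0.913156), (ds/dtau, dt/dtau) = (0.271948, 0.227726); Gamma_sss = -1.876258, Gamma_sst = 1.266510, Gamma_stt = -5.375460, Gamma_tss = -1.210071, Gamma_tst = 0.286553, Gamma_ttt = 0.591504; k2 = (0.271948, 0.227726, 0.260657, 0.023325)
  k3: at (s, t) = (0.388196, 0.913222), (ds/dtau, dt/dtau) = (0.274305, 0.229401); Gamma_sss = -1.882075, Gamma_sst = 1.276182, Gamma_stt = -5.400997, Gamma_tss = -1.214193, Gamma_tst = 0.290741, Gamma_ttt = 0.577234; k3 = (0.274305, 0.229401, 0.265230, 0.024393)
  k4: at (s, t) = (0.415862, 0.936329), (ds/dtau, dt/dtau) = (0.301285, 0.231947); Gamma_sss = -2.003273, Gamma_sst = 1.430563, Gamma_stt = -5.875567, Gamma_tss = -1.232721, Gamma_tst = 0.354107, Gamma_ttt = 0.341652; k4 = (0.301285, 0.231947, 0.298003, 0.044026)
  Y <- Y + (h/6)(k1 + 2k2 + 2k3 + k4): s = 0.4157, t = 0.9362, ds/dtau = 0.3011, dt/dtau = 0.2319

Answer: s = 0.4157, t = 0.9362, ds/dtau = 0.3011, dt/dtau = 0.2319
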